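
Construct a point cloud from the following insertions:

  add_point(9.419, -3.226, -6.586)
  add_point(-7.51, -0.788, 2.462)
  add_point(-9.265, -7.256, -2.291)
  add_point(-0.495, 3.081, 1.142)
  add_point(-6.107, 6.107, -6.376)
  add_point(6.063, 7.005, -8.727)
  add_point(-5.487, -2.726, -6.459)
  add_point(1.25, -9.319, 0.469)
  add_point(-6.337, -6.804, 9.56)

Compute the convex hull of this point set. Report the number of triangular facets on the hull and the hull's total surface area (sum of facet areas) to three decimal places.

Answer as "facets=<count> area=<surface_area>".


9 of the 9 inputs are extreme points: [0, 1, 2, 3, 4, 5, 6, 7, 8].

Triangle areas on the boundary:
  f1: (p6, p0, p2) → 46.4376
  f2: (p6, p5, p0) → 77.1358
  f3: (p6, p4, p2) → 25.9681
  f4: (p6, p4, p5) → 55.0234
  f5: (p7, p0, p2) → 63.0672
  f6: (p7, p8, p2) → 59.9093
  f7: (p7, p8, p0) → 50.5899
  f8: (p3, p4, p5) → 56.3747
  f9: (p3, p5, p0) → 65.6418
  f10: (p3, p8, p0) → 95.4160
  f11: (p1, p3, p8) → 36.0612
  f12: (p1, p3, p4) → 39.0228
  f13: (p1, p8, p2) → 38.4949
  f14: (p1, p4, p2) → 46.3400
Σ area = 755.483

Euler characteristic 9−21+14 = 2 ✓

facets=14 area=755.483


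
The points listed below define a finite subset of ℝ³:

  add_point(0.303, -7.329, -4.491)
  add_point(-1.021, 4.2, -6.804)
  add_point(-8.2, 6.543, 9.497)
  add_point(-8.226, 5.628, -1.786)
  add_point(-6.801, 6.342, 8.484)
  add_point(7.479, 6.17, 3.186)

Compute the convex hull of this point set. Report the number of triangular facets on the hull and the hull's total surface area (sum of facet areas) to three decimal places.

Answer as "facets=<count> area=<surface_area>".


facets=6 area=506.230

Extreme-point indices: [0, 1, 2, 3, 5] — 5 of 6 on the boundary.

Facet areas (half cross-product norm):
  f1: (p2, p5, p3) → 88.8291
  f2: (p2, p0, p3) → 86.5962
  f3: (p2, p0, p5) → 141.5592
  f4: (p1, p5, p3) → 58.8490
  f5: (p1, p0, p3) → 52.1364
  f6: (p1, p0, p5) → 78.2597
Σ area = 506.230

Euler: V−E+F = 5−9+6 = 2.


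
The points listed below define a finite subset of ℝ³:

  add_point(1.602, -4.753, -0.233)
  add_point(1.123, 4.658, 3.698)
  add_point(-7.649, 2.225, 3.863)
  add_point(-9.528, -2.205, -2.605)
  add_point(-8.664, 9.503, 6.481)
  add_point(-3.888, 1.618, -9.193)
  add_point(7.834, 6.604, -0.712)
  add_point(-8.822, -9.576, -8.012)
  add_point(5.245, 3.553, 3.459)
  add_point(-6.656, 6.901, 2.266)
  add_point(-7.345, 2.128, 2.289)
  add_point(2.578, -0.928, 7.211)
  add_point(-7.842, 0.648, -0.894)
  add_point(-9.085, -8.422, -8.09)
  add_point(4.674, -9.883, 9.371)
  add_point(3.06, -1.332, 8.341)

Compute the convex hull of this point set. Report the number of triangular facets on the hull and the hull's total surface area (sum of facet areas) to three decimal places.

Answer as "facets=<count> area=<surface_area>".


Hull vertices (11/16): indices [0, 2, 3, 4, 5, 6, 7, 8, 13, 14, 15].

Area of each hull facet:
  f1: (p2, p4, p3) → 20.7405
  f2: (p2, p4, p14) → 56.0721
  f3: (p2, p7, p3) → 16.3391
  f4: (p2, p7, p14) → 148.8587
  f5: (p15, p14, p6) → 44.8653
  f6: (p15, p4, p14) → 41.6976
  f7: (p0, p14, p6) → 69.9956
  f8: (p0, p7, p6) → 68.7017
  f9: (p0, p7, p14) → 66.9093
  f10: (p5, p7, p6) → 78.4756
  f11: (p5, p4, p6) → 126.4129
  f12: (p5, p4, p3) → 70.1629
  f13: (p8, p4, p6) → 41.9023
  f14: (p8, p15, p6) → 4.4226
  f15: (p8, p15, p4) → 55.2933
  f16: (p13, p7, p3) → 3.5314
  f17: (p13, p5, p3) → 38.6361
  f18: (p13, p5, p7) → 4.3398
Σ area = 957.357

Euler characteristic 11−27+18 = 2 ✓

facets=18 area=957.357


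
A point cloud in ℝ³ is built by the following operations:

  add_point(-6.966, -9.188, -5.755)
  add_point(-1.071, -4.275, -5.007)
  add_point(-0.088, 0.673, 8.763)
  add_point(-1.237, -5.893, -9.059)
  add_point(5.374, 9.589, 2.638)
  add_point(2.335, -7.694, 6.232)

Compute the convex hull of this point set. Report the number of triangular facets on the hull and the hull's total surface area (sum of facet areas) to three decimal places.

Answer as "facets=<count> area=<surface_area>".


facets=6 area=494.549

Points on the hull: [0, 2, 3, 4, 5] (5 of 6).

Facet areas (half cross-product norm):
  f1: (p3, p4, p0) → 71.4451
  f2: (p2, p4, p0) → 112.7380
  f3: (p5, p3, p0) → 55.5503
  f4: (p5, p2, p0) → 68.3975
  f5: (p5, p3, p4) → 136.4697
  f6: (p5, p2, p4) → 49.9485
Σ area = 494.549

Euler: V−E+F = 5−9+6 = 2.


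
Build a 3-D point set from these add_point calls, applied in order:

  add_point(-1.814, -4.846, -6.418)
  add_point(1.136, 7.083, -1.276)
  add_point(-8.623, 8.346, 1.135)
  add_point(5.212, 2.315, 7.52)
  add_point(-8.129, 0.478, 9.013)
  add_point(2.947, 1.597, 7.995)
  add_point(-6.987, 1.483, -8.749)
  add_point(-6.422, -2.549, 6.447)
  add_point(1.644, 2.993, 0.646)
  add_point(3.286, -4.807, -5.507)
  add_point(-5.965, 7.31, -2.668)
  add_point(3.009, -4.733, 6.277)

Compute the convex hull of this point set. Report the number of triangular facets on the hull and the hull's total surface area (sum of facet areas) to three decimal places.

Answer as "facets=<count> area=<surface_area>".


Extreme-point indices: [0, 1, 2, 3, 4, 5, 6, 7, 9, 10, 11] — 11 of 12 on the boundary.

Triangle areas on the boundary:
  f1: (p4, p3, p2) → 74.8640
  f2: (p1, p3, p2) → 53.3287
  f3: (p6, p7, p0) → 58.7429
  f4: (p6, p4, p2) → 66.6819
  f5: (p6, p7, p4) → 31.4310
  f6: (p9, p1, p3) → 67.6979
  f7: (p9, p6, p0) → 16.8872
  f8: (p9, p6, p1) → 68.1697
  f9: (p11, p7, p4) → 17.4183
  f10: (p11, p9, p3) → 43.5288
  f11: (p11, p7, p0) → 62.1161
  f12: (p11, p9, p0) → 30.1766
  f13: (p10, p1, p2) → 15.7617
  f14: (p10, p6, p2) → 15.2262
  f15: (p10, p6, p1) → 29.8547
  f16: (p5, p4, p3) → 3.0874
  f17: (p5, p11, p3) → 7.7417
  f18: (p5, p11, p4) → 36.5889
Σ area = 699.304

Euler characteristic 11−27+18 = 2 ✓

facets=18 area=699.304


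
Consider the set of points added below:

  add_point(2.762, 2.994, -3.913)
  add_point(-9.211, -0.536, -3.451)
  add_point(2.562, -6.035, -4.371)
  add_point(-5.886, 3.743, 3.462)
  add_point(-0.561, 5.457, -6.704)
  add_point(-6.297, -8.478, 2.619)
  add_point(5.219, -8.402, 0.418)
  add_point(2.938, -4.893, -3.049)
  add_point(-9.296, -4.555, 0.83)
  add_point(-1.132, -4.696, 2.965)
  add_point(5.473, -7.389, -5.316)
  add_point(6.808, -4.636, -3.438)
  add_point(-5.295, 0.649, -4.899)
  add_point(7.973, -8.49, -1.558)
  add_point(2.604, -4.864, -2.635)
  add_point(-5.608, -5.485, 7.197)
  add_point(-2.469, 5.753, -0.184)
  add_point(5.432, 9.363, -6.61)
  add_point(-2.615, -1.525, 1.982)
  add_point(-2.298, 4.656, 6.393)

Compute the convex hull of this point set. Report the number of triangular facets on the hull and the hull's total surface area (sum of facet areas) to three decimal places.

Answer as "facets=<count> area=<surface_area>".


Hull vertices (13/20): indices [1, 3, 4, 5, 6, 8, 10, 12, 13, 15, 16, 17, 19].

Triangle areas on the boundary:
  f1: (p19, p17, p13) → 133.3245
  f2: (p10, p17, p13) → 37.2341
  f3: (p5, p15, p8) → 14.4578
  f4: (p5, p10, p13) → 33.0618
  f5: (p16, p19, p17) → 28.1986
  f6: (p3, p15, p8) → 32.9424
  f7: (p3, p19, p15) → 23.4479
  f8: (p3, p16, p19) → 12.6019
  f9: (p1, p5, p8) → 10.1788
  f10: (p1, p5, p10) → 73.2568
  f11: (p1, p3, p8) → 25.0701
  f12: (p1, p3, p16) → 23.5092
  f13: (p6, p5, p13) → 8.3712
  f14: (p6, p5, p15) → 32.3037
  f15: (p6, p19, p13) → 21.7232
  f16: (p6, p19, p15) → 69.8414
  f17: (p4, p10, p17) → 50.5354
  f18: (p4, p16, p17) → 23.8387
  f19: (p4, p1, p16) → 32.8558
  f20: (p12, p1, p10) → 23.9738
  f21: (p12, p4, p10) → 46.4921
  f22: (p12, p4, p1) → 7.0362
Σ area = 764.255

Euler: V−E+F = 13−33+22 = 2.

facets=22 area=764.255


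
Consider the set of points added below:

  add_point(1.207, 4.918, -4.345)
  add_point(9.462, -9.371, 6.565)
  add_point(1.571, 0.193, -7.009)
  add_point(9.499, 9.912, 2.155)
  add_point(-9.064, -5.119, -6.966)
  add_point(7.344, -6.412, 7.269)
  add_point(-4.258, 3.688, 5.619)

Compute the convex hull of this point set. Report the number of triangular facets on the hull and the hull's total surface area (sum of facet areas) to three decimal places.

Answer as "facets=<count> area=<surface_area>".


7 of the 7 inputs are extreme points: [0, 1, 2, 3, 4, 5, 6].

Area of each hull facet:
  f1: (p2, p1, p4) → 108.0594
  f2: (p2, p1, p3) → 134.8318
  f3: (p6, p1, p4) → 151.4834
  f4: (p0, p2, p4) → 30.5410
  f5: (p0, p2, p3) → 25.4064
  f6: (p0, p6, p4) → 80.6999
  f7: (p0, p6, p3) → 66.3058
  f8: (p5, p1, p3) → 24.8626
  f9: (p5, p6, p3) → 110.8523
  f10: (p5, p6, p1) → 10.5741
Σ area = 743.617

Euler: V−E+F = 7−15+10 = 2.

facets=10 area=743.617


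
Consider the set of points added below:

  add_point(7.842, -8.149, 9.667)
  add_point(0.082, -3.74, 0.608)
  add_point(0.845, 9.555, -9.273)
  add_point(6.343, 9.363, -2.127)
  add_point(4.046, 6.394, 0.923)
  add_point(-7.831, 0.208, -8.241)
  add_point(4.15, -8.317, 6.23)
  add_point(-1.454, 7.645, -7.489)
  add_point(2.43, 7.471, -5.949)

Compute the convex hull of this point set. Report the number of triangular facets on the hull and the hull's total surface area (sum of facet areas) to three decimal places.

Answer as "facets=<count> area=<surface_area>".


Extreme-point indices: [0, 2, 3, 4, 5, 6, 7] — 7 of 9 on the boundary.

Triangle areas on the boundary:
  f1: (p6, p2, p5) → 131.9000
  f2: (p6, p2, p0) → 51.5560
  f3: (p4, p6, p5) → 125.2101
  f4: (p4, p6, p0) → 38.6305
  f5: (p7, p2, p5) → 10.1506
  f6: (p7, p4, p5) → 47.0975
  f7: (p3, p2, p0) → 82.5280
  f8: (p3, p4, p0) → 28.8826
  f9: (p3, p7, p2) → 15.6938
  f10: (p3, p7, p4) → 23.0191
Σ area = 554.668

Euler: V−E+F = 7−15+10 = 2.

facets=10 area=554.668


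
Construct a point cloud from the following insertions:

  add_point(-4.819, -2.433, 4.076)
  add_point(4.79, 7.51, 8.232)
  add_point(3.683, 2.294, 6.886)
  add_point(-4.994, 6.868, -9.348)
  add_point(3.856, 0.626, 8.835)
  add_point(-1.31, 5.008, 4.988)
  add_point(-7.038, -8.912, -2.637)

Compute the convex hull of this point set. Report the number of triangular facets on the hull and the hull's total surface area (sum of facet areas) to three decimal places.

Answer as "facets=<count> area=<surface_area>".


facets=10 area=496.293

Extreme-point indices: [0, 1, 2, 3, 4, 5, 6] — 7 of 7 on the boundary.

Triangle areas on the boundary:
  f1: (p0, p3, p6) → 76.8385
  f2: (p0, p4, p6) → 34.7169
  f3: (p2, p3, p6) → 141.9433
  f4: (p2, p4, p6) → 23.3801
  f5: (p2, p3, p1) → 52.0159
  f6: (p2, p4, p1) → 6.4284
  f7: (p5, p3, p1) → 44.3811
  f8: (p5, p0, p3) → 61.4408
  f9: (p5, p4, p1) → 23.3769
  f10: (p5, p0, p4) → 31.7712
Σ area = 496.293

Euler: V−E+F = 7−15+10 = 2.


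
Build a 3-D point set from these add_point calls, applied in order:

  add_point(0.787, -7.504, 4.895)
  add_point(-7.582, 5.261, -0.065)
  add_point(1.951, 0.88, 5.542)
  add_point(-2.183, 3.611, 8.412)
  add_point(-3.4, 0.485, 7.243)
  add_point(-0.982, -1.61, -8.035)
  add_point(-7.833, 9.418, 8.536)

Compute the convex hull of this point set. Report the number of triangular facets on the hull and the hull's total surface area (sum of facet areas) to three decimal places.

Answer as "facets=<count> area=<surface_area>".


facets=10 area=409.850

Points on the hull: [0, 1, 2, 3, 4, 5, 6] (7 of 7).

Area of each hull facet:
  f1: (p5, p2, p6) → 92.5491
  f2: (p5, p0, p2) → 57.5693
  f3: (p1, p5, p6) → 32.9191
  f4: (p1, p5, p0) → 85.2193
  f5: (p3, p2, p6) → 12.1111
  f6: (p3, p0, p2) → 22.1641
  f7: (p4, p3, p6) → 13.2111
  f8: (p4, p3, p0) → 12.0876
  f9: (p4, p1, p6) → 41.2229
  f10: (p4, p1, p0) → 40.7963
Σ area = 409.850

Euler characteristic 7−15+10 = 2 ✓


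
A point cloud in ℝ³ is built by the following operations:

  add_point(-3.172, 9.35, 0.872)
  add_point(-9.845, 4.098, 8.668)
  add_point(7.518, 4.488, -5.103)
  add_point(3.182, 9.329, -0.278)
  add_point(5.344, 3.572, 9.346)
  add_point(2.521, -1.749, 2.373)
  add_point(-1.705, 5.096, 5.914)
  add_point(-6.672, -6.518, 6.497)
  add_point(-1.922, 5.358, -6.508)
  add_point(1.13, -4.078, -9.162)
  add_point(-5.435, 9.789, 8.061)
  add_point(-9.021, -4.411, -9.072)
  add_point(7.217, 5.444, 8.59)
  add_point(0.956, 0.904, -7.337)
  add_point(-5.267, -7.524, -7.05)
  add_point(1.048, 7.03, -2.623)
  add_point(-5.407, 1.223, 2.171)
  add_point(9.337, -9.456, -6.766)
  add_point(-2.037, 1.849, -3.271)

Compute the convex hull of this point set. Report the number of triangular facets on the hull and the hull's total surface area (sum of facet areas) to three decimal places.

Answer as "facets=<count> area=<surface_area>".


Hull vertices (13/19): indices [0, 1, 2, 3, 4, 7, 8, 9, 10, 11, 12, 14, 17].

Triangle areas on the boundary:
  f1: (p7, p4, p1) → 81.8052
  f2: (p7, p4, p17) → 155.3206
  f3: (p12, p4, p17) → 28.9594
  f4: (p14, p7, p17) → 100.1778
  f5: (p10, p12, p3) → 60.0923
  f6: (p10, p4, p1) → 44.8330
  f7: (p10, p12, p4) → 16.8031
  f8: (p11, p9, p17) → 31.2821
  f9: (p11, p14, p17) → 23.8708
  f10: (p11, p8, p9) → 50.2109
  f11: (p11, p7, p1) → 89.6577
  f12: (p11, p14, p7) → 34.7772
  f13: (p0, p8, p3) → 26.1146
  f14: (p0, p10, p3) → 21.5825
  f15: (p0, p11, p8) → 46.2651
  f16: (p0, p10, p1) → 26.6228
  f17: (p0, p11, p1) → 102.1158
  f18: (p2, p8, p3) → 33.7103
  f19: (p2, p8, p9) → 46.2920
  f20: (p2, p12, p17) → 95.4639
  f21: (p2, p12, p3) → 42.3256
  f22: (p2, p9, p17) → 57.1640
Σ area = 1215.447

Euler characteristic 13−33+22 = 2 ✓

facets=22 area=1215.447


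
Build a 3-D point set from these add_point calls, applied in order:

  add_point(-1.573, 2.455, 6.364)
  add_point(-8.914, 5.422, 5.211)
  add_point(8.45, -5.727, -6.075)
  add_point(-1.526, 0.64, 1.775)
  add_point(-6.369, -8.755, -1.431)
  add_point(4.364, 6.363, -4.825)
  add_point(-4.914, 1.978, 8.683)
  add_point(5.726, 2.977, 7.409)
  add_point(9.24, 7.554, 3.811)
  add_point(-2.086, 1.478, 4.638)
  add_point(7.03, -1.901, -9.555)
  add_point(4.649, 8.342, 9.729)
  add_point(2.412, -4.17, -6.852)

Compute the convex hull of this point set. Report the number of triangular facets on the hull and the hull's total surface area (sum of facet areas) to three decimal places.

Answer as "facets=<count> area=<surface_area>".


facets=16 area=865.837

10 of the 13 inputs are extreme points: [1, 2, 4, 5, 6, 7, 8, 10, 11, 12].

Area of each hull facet:
  f1: (p6, p4, p1) → 46.7709
  f2: (p5, p10, p8) → 45.6473
  f3: (p2, p10, p8) → 43.7871
  f4: (p12, p5, p10) → 28.5595
  f5: (p12, p2, p4) → 28.7172
  f6: (p12, p2, p10) → 14.4806
  f7: (p12, p4, p1) → 89.4933
  f8: (p12, p5, p1) → 90.5451
  f9: (p11, p6, p1) → 35.0428
  f10: (p11, p5, p1) → 100.3257
  f11: (p11, p5, p8) → 34.5671
  f12: (p7, p6, p4) → 79.4668
  f13: (p7, p2, p4) → 122.9500
  f14: (p7, p11, p6) → 31.6614
  f15: (p7, p2, p8) → 54.5921
  f16: (p7, p11, p8) → 19.2302
Σ area = 865.837

Euler: V−E+F = 10−24+16 = 2.


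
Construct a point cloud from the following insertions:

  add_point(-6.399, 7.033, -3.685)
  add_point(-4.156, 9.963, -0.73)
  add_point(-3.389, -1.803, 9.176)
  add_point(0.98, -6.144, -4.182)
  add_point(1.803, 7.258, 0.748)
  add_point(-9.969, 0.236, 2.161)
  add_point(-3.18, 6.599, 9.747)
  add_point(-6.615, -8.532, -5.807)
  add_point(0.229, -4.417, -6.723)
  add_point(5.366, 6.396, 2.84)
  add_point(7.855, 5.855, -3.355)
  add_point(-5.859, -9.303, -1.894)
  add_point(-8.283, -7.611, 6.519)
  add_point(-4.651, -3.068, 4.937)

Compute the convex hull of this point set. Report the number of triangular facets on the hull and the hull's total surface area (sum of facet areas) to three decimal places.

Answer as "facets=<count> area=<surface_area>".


facets=20 area=851.882

Hull vertices (12/14): indices [0, 1, 2, 3, 5, 6, 7, 8, 9, 10, 11, 12].

Triangle areas on the boundary:
  f1: (p12, p6, p5) → 54.7543
  f2: (p2, p12, p6) → 22.1289
  f3: (p8, p0, p10) → 81.0445
  f4: (p1, p0, p10) → 30.4305
  f5: (p1, p6, p5) → 57.8848
  f6: (p1, p0, p5) → 22.1792
  f7: (p9, p2, p6) → 46.2498
  f8: (p9, p1, p10) → 36.0494
  f9: (p9, p1, p6) → 51.7874
  f10: (p7, p8, p0) → 54.5541
  f11: (p7, p0, p5) → 59.4083
  f12: (p7, p12, p5) → 52.6014
  f13: (p7, p12, p11) → 10.2862
  f14: (p3, p12, p11) → 31.6221
  f15: (p3, p2, p12) → 55.8172
  f16: (p3, p7, p11) → 15.6741
  f17: (p3, p7, p8) → 12.5289
  f18: (p3, p8, p10) → 20.8492
  f19: (p3, p9, p10) → 46.3160
  f20: (p3, p9, p2) → 89.7154
Σ area = 851.882

Check V−E+F: 12 − 30 + 20 = 2.


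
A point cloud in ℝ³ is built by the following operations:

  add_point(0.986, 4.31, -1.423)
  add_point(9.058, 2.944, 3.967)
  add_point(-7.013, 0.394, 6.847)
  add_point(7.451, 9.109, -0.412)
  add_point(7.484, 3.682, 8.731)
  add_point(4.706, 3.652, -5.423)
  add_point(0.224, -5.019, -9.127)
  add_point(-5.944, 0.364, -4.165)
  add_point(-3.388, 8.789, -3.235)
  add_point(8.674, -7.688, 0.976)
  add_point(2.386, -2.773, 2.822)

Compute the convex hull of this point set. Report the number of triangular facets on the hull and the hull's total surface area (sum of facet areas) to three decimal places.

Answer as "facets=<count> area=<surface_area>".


facets=14 area=788.828

Points on the hull: [1, 2, 3, 4, 5, 6, 7, 8, 9] (9 of 11).

Per-facet area ½‖(b−a)×(c−a)‖:
  f1: (p6, p9, p2) → 115.6219
  f2: (p4, p9, p2) → 102.0286
  f3: (p4, p9, p1) → 25.8801
  f4: (p4, p8, p2) → 97.2824
  f5: (p7, p6, p2) → 43.1515
  f6: (p7, p8, p2) → 48.8209
  f7: (p7, p8, p6) → 38.7721
  f8: (p3, p9, p1) → 33.9588
  f9: (p3, p4, p1) → 18.3513
  f10: (p3, p4, p8) → 58.3028
  f11: (p5, p8, p6) → 50.6719
  f12: (p5, p3, p8) → 37.9282
  f13: (p5, p6, p9) → 65.1234
  f14: (p5, p3, p9) → 52.9345
Σ area = 788.828

Euler characteristic 9−21+14 = 2 ✓


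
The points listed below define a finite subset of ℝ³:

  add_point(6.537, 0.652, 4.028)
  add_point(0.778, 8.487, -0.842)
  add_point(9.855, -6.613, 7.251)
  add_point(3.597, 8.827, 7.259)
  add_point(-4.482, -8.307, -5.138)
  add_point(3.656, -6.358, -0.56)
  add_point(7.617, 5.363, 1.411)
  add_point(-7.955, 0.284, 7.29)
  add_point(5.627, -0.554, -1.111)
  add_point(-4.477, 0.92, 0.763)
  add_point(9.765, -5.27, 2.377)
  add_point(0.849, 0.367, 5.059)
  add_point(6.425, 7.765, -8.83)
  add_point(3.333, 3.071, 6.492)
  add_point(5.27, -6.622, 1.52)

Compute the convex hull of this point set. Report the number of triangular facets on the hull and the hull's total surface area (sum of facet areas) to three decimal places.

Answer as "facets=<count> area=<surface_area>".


9 of the 15 inputs are extreme points: [1, 2, 3, 4, 6, 7, 9, 10, 12].

Facet areas (half cross-product norm):
  f1: (p4, p2, p7) → 134.9788
  f2: (p3, p2, p7) → 115.9128
  f3: (p9, p4, p7) → 37.2336
  f4: (p9, p4, p12) → 87.8548
  f5: (p10, p4, p2) → 37.8313
  f6: (p10, p4, p12) → 135.9125
  f7: (p1, p3, p7) → 59.1003
  f8: (p1, p3, p12) → 34.2254
  f9: (p1, p9, p7) → 30.3814
  f10: (p1, p9, p12) → 41.9611
  f11: (p6, p3, p2) → 52.7168
  f12: (p6, p3, p12) → 34.6424
  f13: (p6, p10, p2) → 25.8098
  f14: (p6, p10, p12) → 54.4258
Σ area = 882.987

Euler characteristic 9−21+14 = 2 ✓

facets=14 area=882.987


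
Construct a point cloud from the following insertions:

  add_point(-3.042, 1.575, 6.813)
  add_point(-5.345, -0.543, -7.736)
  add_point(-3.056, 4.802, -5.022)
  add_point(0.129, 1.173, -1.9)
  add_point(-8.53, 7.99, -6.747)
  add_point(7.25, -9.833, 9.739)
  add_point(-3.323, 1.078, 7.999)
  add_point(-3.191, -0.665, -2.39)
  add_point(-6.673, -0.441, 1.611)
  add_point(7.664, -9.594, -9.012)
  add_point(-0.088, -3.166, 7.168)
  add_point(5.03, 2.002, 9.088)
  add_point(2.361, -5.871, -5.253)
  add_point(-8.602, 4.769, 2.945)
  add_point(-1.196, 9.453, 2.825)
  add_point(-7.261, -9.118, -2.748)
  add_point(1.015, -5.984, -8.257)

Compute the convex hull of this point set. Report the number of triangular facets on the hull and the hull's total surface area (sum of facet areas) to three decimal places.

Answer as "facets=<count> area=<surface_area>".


facets=18 area=1093.359

Hull vertices (11/17): indices [1, 2, 4, 5, 6, 9, 11, 13, 14, 15, 16].

Triangle areas on the boundary:
  f1: (p4, p14, p13) → 43.9603
  f2: (p15, p5, p9) → 138.7434
  f3: (p15, p4, p13) → 76.7696
  f4: (p6, p14, p13) → 34.2744
  f5: (p6, p15, p13) → 59.8887
  f6: (p6, p15, p5) → 114.4094
  f7: (p2, p14, p9) → 76.1013
  f8: (p2, p4, p9) → 35.4567
  f9: (p2, p4, p14) → 30.2350
  f10: (p1, p4, p9) → 41.3355
  f11: (p1, p15, p4) → 34.3054
  f12: (p11, p6, p14) → 41.5013
  f13: (p11, p6, p5) → 50.9258
  f14: (p11, p14, p9) → 125.0047
  f15: (p11, p5, p9) → 112.8754
  f16: (p16, p15, p9) → 31.5839
  f17: (p16, p1, p9) → 6.7353
  f18: (p16, p1, p15) → 39.2528
Σ area = 1093.359

Euler characteristic 11−27+18 = 2 ✓


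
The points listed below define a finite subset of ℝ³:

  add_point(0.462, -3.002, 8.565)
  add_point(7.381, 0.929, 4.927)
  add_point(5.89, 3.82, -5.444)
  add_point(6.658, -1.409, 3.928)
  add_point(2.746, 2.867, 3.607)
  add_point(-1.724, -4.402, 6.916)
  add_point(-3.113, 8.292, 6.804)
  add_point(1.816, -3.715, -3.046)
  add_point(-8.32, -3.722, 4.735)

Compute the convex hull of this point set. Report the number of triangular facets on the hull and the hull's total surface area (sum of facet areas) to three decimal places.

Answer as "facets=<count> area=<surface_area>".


facets=12 area=484.477

Extreme-point indices: [0, 1, 2, 3, 5, 6, 7, 8] — 8 of 9 on the boundary.

Per-facet area ½‖(b−a)×(c−a)‖:
  f1: (p2, p6, p8) → 103.7831
  f2: (p2, p6, p1) → 69.8673
  f3: (p7, p2, p8) → 48.2672
  f4: (p0, p6, p8) → 55.5432
  f5: (p0, p6, p1) → 50.7494
  f6: (p3, p2, p1) → 14.1733
  f7: (p3, p7, p2) → 37.7785
  f8: (p3, p0, p1) → 10.2888
  f9: (p5, p7, p8) → 36.9728
  f10: (p5, p0, p8) → 6.5132
  f11: (p5, p3, p7) → 39.0900
  f12: (p5, p3, p0) → 11.4497
Σ area = 484.477

Check V−E+F: 8 − 18 + 12 = 2.


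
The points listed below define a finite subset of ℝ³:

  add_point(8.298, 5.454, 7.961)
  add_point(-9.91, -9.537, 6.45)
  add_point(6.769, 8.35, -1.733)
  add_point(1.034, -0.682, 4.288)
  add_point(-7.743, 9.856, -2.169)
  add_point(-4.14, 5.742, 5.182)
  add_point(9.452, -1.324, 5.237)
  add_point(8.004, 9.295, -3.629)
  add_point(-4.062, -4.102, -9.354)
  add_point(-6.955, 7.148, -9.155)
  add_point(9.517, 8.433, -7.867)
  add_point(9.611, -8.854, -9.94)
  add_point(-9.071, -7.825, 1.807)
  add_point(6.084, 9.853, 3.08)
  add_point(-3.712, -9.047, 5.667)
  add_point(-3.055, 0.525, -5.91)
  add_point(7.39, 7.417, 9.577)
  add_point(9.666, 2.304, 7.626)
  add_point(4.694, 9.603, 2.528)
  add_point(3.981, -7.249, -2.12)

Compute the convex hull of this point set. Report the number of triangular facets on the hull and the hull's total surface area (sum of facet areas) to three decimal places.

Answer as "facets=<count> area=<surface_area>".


facets=24 area=1463.576

Points on the hull: [1, 4, 5, 6, 7, 8, 9, 10, 11, 12, 13, 14, 16, 17] (14 of 20).

Per-facet area ½‖(b−a)×(c−a)‖:
  f1: (p10, p11, p17) → 140.2728
  f2: (p16, p17, p1) → 67.2719
  f3: (p16, p10, p17) → 49.3723
  f4: (p14, p17, p1) → 34.2006
  f5: (p14, p11, p1) → 43.3946
  f6: (p5, p4, p1) → 70.5076
  f7: (p5, p16, p1) → 92.3584
  f8: (p5, p16, p4) → 46.1871
  f9: (p13, p16, p4) → 45.2292
  f10: (p6, p11, p17) → 18.6571
  f11: (p6, p14, p17) → 29.6691
  f12: (p6, p14, p11) → 126.9524
  f13: (p9, p4, p1) → 80.2195
  f14: (p9, p10, p4) → 62.4254
  f15: (p9, p10, p11) → 143.7973
  f16: (p9, p8, p11) → 70.0956
  f17: (p12, p11, p1) → 43.6166
  f18: (p12, p8, p11) → 88.0783
  f19: (p12, p9, p1) → 25.7689
  f20: (p12, p9, p8) → 73.2065
  f21: (p7, p16, p10) → 13.1102
  f22: (p7, p13, p16) → 14.7080
  f23: (p7, p10, p4) → 32.8895
  f24: (p7, p13, p4) → 51.5871
Σ area = 1463.576

Euler characteristic 14−36+24 = 2 ✓


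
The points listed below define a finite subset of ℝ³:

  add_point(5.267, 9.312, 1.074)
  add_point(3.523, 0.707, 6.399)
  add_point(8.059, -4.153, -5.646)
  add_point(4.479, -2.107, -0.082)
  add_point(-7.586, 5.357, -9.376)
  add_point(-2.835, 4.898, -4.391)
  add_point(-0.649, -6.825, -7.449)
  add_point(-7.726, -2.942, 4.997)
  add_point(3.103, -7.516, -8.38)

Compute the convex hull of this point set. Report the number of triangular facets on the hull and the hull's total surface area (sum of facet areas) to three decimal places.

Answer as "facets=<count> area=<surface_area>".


facets=10 area=714.581

Extreme-point indices: [0, 1, 2, 4, 6, 7, 8] — 7 of 9 on the boundary.

Facet areas (half cross-product norm):
  f1: (p4, p0, p7) → 128.9791
  f2: (p4, p0, p2) → 122.7531
  f3: (p6, p4, p7) → 98.5157
  f4: (p1, p0, p7) → 57.1341
  f5: (p1, p0, p2) → 69.0002
  f6: (p8, p4, p2) → 54.8287
  f7: (p8, p6, p4) → 22.4827
  f8: (p8, p6, p7) → 20.7800
  f9: (p8, p1, p7) → 96.8455
  f10: (p8, p1, p2) → 43.2623
Σ area = 714.581

Euler characteristic 7−15+10 = 2 ✓


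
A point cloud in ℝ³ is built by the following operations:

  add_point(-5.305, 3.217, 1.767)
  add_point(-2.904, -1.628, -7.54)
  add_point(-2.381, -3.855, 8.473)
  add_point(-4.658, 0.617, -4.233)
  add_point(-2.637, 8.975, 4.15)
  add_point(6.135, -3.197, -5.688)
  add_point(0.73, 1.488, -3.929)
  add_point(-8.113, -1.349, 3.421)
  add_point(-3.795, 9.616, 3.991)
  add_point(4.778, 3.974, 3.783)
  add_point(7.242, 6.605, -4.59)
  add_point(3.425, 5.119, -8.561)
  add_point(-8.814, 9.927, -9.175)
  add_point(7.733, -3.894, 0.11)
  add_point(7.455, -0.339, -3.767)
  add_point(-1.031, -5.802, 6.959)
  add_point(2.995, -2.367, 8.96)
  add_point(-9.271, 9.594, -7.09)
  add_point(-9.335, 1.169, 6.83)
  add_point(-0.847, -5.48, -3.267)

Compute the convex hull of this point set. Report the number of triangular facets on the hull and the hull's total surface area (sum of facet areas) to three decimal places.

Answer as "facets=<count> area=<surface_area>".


facets=30 area=959.450

17 of the 20 inputs are extreme points: [1, 2, 4, 5, 7, 8, 9, 10, 11, 12, 13, 14, 15, 16, 17, 18, 19].

Triangle areas on the boundary:
  f1: (p8, p16, p18) → 66.2680
  f2: (p17, p8, p18) → 64.8464
  f3: (p17, p8, p12) → 8.4983
  f4: (p10, p8, p12) → 96.7137
  f5: (p7, p17, p18) → 33.3845
  f6: (p7, p17, p12) → 10.6562
  f7: (p15, p16, p13) → 28.6595
  f8: (p15, p19, p13) → 45.0366
  f9: (p15, p7, p19) → 42.7790
  f10: (p15, p7, p18) → 19.6477
  f11: (p14, p10, p13) → 12.0161
  f12: (p9, p16, p13) → 36.2255
  f13: (p9, p10, p13) → 40.8981
  f14: (p2, p16, p18) → 19.0335
  f15: (p2, p15, p18) → 9.0122
  f16: (p2, p15, p16) → 7.6605
  f17: (p11, p10, p12) → 31.1250
  f18: (p4, p10, p8) → 6.8066
  f19: (p4, p9, p10) → 40.5943
  f20: (p4, p8, p16) → 5.3431
  f21: (p4, p9, p16) → 36.5676
  f22: (p5, p14, p10) → 9.2497
  f23: (p5, p11, p10) → 25.8369
  f24: (p5, p19, p13) → 23.3069
  f25: (p5, p14, p13) → 9.6420
  f26: (p1, p11, p12) → 57.0951
  f27: (p1, p5, p11) → 37.3721
  f28: (p1, p5, p19) → 23.5063
  f29: (p1, p7, p12) → 78.9881
  f30: (p1, p7, p19) → 32.6808
Σ area = 959.450

Euler: V−E+F = 17−45+30 = 2.


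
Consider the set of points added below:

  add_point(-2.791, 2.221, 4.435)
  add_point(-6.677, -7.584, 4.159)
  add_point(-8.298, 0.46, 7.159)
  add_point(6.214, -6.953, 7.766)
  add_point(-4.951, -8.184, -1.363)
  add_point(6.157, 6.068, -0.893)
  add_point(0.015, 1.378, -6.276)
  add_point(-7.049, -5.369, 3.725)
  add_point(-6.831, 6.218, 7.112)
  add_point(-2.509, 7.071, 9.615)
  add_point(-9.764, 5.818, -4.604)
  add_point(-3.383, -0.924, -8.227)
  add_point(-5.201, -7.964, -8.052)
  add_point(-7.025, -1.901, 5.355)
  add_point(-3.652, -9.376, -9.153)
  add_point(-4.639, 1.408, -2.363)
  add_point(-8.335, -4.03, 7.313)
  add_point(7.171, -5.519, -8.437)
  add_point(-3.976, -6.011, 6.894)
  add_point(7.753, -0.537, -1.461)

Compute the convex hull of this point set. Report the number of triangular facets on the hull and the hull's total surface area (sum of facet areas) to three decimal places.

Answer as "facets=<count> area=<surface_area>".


Points on the hull: [1, 2, 3, 5, 6, 8, 9, 10, 11, 12, 14, 16, 17, 18, 19] (15 of 20).

Triangle areas on the boundary:
  f1: (p17, p3, p19) → 46.1147
  f2: (p17, p3, p14) → 93.7665
  f3: (p16, p3, p9) → 90.7826
  f4: (p5, p17, p19) → 23.1346
  f5: (p5, p9, p10) → 100.1416
  f6: (p5, p3, p19) → 34.5685
  f7: (p5, p3, p9) → 99.5165
  f8: (p11, p14, p10) → 30.6157
  f9: (p11, p17, p14) → 45.5024
  f10: (p12, p14, p10) → 9.0619
  f11: (p12, p16, p10) → 104.2063
  f12: (p8, p9, p10) → 22.1130
  f13: (p1, p3, p14) → 92.1159
  f14: (p1, p12, p14) → 12.0852
  f15: (p1, p12, p16) → 22.6117
  f16: (p6, p5, p17) → 47.8942
  f17: (p6, p11, p17) → 23.0139
  f18: (p6, p5, p10) → 48.8981
  f19: (p6, p11, p10) → 22.6378
  f20: (p2, p16, p9) → 14.2216
  f21: (p2, p8, p9) → 13.9865
  f22: (p2, p16, p10) → 26.2176
  f23: (p2, p8, p10) → 35.7749
  f24: (p18, p16, p3) → 9.0583
  f25: (p18, p1, p3) → 15.9023
  f26: (p18, p1, p16) → 9.2475
Σ area = 1093.190

Euler: V−E+F = 15−39+26 = 2.

facets=26 area=1093.190


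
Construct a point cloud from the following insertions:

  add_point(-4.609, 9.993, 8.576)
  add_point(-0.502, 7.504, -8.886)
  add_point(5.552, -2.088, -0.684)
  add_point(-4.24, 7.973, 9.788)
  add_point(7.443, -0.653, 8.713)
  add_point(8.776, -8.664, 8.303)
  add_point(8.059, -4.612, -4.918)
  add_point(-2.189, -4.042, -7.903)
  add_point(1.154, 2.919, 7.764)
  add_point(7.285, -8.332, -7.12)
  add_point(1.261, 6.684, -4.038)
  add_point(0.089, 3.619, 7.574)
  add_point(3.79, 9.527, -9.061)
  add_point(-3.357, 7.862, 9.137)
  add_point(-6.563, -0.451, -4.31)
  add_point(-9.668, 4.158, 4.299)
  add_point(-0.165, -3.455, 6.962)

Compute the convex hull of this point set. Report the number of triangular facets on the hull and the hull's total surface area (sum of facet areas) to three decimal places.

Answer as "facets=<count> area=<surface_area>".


Hull vertices (12/17): indices [0, 1, 3, 4, 5, 6, 7, 9, 12, 14, 15, 16].

Triangle areas on the boundary:
  f1: (p3, p0, p15) → 10.2550
  f2: (p4, p0, p12) → 148.3022
  f3: (p4, p3, p5) → 41.1596
  f4: (p4, p3, p0) → 14.0370
  f5: (p16, p7, p5) → 76.3512
  f6: (p16, p3, p15) → 50.3452
  f7: (p16, p3, p5) → 45.8265
  f8: (p1, p7, p12) → 23.1546
  f9: (p1, p0, p15) → 72.2463
  f10: (p1, p0, p12) → 42.2769
  f11: (p9, p7, p5) → 79.6312
  f12: (p9, p7, p12) → 77.5491
  f13: (p14, p16, p15) → 60.3653
  f14: (p14, p16, p7) → 44.5858
  f15: (p14, p1, p15) → 55.3082
  f16: (p14, p1, p7) → 36.1541
  f17: (p6, p4, p5) → 54.5286
  f18: (p6, p9, p5) → 29.5158
  f19: (p6, p4, p12) → 108.9639
  f20: (p6, p9, p12) → 27.0390
Σ area = 1097.596

Check V−E+F: 12 − 30 + 20 = 2.

facets=20 area=1097.596


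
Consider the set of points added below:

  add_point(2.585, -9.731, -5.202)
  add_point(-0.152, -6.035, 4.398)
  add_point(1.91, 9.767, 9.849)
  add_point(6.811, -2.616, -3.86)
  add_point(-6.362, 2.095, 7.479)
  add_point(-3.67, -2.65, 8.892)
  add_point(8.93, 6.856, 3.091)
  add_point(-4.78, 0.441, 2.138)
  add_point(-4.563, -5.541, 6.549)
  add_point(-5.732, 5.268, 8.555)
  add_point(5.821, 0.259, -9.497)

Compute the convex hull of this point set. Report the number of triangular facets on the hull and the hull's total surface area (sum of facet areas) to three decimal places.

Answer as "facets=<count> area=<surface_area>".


facets=18 area=742.898

Points on the hull: [0, 1, 2, 3, 4, 5, 6, 7, 8, 9, 10] (11 of 11).

Triangle areas on the boundary:
  f1: (p9, p5, p4) → 7.5654
  f2: (p7, p10, p0) → 79.2077
  f3: (p7, p9, p4) → 8.5508
  f4: (p7, p9, p10) → 47.0862
  f5: (p3, p10, p6) → 37.5807
  f6: (p3, p10, p0) → 26.4920
  f7: (p1, p5, p6) → 52.4169
  f8: (p1, p3, p6) → 67.4357
  f9: (p1, p3, p0) → 42.4305
  f10: (p2, p5, p6) → 69.3711
  f11: (p2, p9, p5) → 35.3853
  f12: (p2, p10, p6) → 61.4238
  f13: (p2, p9, p10) → 96.3206
  f14: (p8, p7, p0) → 51.9474
  f15: (p8, p1, p0) → 19.7676
  f16: (p8, p1, p5) → 9.3526
  f17: (p8, p5, p4) → 10.0131
  f18: (p8, p7, p4) → 20.5507
Σ area = 742.898

Euler: V−E+F = 11−27+18 = 2.


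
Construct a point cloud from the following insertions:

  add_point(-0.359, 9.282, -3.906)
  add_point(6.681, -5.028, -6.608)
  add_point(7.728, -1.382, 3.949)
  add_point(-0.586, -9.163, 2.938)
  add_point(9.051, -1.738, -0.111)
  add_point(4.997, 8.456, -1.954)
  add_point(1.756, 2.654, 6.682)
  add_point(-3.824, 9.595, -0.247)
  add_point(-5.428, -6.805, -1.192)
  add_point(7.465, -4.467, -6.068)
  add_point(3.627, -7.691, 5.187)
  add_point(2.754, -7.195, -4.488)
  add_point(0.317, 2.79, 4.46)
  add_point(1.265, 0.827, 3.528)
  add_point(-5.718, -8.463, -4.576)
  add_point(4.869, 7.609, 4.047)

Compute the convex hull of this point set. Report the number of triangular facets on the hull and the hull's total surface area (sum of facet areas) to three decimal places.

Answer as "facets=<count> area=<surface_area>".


Extreme-point indices: [0, 1, 2, 3, 4, 5, 6, 7, 8, 9, 10, 11, 14, 15] — 14 of 16 on the boundary.

Facet areas (half cross-product norm):
  f1: (p15, p6, p7) → 31.6201
  f2: (p8, p7, p14) → 27.1085
  f3: (p8, p6, p7) → 79.0838
  f4: (p11, p1, p14) → 11.4282
  f5: (p11, p1, p10) → 22.3545
  f6: (p5, p15, p7) → 26.9518
  f7: (p5, p15, p4) → 32.3248
  f8: (p2, p10, p6) → 29.3680
  f9: (p2, p15, p6) → 24.5654
  f10: (p2, p10, p4) → 15.8147
  f11: (p2, p15, p4) → 19.8747
  f12: (p3, p11, p14) → 32.5645
  f13: (p3, p11, p10) → 20.9312
  f14: (p3, p8, p14) → 11.4717
  f15: (p3, p10, p6) → 25.9870
  f16: (p3, p8, p6) → 42.8059
  f17: (p0, p5, p7) → 13.3184
  f18: (p0, p7, p14) → 46.5273
  f19: (p0, p1, p14) → 103.0623
  f20: (p9, p5, p4) → 37.1344
  f21: (p9, p10, p4) → 32.3201
  f22: (p9, p1, p10) → 6.7778
  f23: (p9, p0, p1) → 8.7137
  f24: (p9, p0, p5) → 38.9009
Σ area = 741.010

Euler: V−E+F = 14−36+24 = 2.

facets=24 area=741.010


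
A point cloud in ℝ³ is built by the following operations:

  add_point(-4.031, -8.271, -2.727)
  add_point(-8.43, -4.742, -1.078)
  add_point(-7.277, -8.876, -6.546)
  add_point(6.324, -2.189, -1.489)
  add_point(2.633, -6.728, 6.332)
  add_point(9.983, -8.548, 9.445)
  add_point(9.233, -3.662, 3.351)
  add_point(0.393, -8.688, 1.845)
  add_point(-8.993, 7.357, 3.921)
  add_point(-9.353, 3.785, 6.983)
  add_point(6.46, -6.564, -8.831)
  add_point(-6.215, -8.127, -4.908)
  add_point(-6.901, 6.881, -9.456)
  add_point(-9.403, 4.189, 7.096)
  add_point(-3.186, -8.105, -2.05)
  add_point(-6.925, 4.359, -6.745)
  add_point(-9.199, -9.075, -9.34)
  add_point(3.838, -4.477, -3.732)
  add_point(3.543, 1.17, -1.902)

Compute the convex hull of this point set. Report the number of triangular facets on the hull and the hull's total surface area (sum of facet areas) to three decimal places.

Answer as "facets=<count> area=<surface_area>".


Points on the hull: [1, 2, 3, 4, 5, 6, 7, 8, 9, 10, 12, 13, 16, 18] (14 of 19).

Triangle areas on the boundary:
  f1: (p10, p16, p5) → 145.4913
  f2: (p10, p12, p16) → 122.1240
  f3: (p6, p10, p5) → 39.5863
  f4: (p9, p5, p13) → 3.9623
  f5: (p9, p16, p13) → 2.6177
  f6: (p9, p1, p16) → 19.7760
  f7: (p7, p16, p5) → 17.2370
  f8: (p8, p16, p13) → 47.2876
  f9: (p8, p12, p16) → 109.2019
  f10: (p8, p5, p13) → 48.5730
  f11: (p8, p6, p5) → 77.2158
  f12: (p3, p6, p10) → 20.4020
  f13: (p2, p1, p16) → 9.5503
  f14: (p2, p7, p16) → 2.7741
  f15: (p2, p7, p1) → 34.6996
  f16: (p4, p9, p1) → 77.5366
  f17: (p4, p7, p1) → 24.1029
  f18: (p4, p9, p5) → 38.7220
  f19: (p4, p7, p5) → 17.4751
  f20: (p18, p8, p12) → 87.5092
  f21: (p18, p8, p6) → 59.4105
  f22: (p18, p3, p6) → 10.3365
  f23: (p18, p10, p12) → 75.2084
  f24: (p18, p3, p10) → 17.7265
Σ area = 1108.526

Check V−E+F: 14 − 36 + 24 = 2.

facets=24 area=1108.526


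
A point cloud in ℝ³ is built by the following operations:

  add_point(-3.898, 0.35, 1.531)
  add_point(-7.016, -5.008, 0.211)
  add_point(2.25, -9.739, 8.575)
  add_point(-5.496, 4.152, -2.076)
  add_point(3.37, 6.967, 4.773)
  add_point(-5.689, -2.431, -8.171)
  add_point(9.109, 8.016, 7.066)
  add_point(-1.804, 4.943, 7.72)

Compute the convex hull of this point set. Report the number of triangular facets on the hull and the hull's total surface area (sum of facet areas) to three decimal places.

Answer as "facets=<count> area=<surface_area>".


facets=10 area=613.327

Hull vertices (7/8): indices [1, 2, 3, 4, 5, 6, 7].

Area of each hull facet:
  f1: (p5, p2, p1) → 47.7404
  f2: (p5, p2, p6) → 183.4171
  f3: (p7, p2, p1) → 84.3137
  f4: (p7, p2, p6) → 86.6191
  f5: (p3, p5, p6) → 67.1861
  f6: (p3, p5, p1) → 36.0098
  f7: (p3, p7, p1) → 49.9698
  f8: (p4, p7, p6) → 15.2167
  f9: (p4, p3, p6) → 10.0950
  f10: (p4, p3, p7) → 32.7591
Σ area = 613.327

Check V−E+F: 7 − 15 + 10 = 2.


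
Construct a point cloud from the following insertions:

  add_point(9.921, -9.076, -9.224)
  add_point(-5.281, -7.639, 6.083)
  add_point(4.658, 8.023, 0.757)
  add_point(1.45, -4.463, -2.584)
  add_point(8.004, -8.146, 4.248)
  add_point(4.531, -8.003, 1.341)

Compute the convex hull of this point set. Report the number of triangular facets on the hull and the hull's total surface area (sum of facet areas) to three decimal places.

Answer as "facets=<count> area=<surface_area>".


facets=6 area=505.413

Hull vertices (5/6): indices [0, 1, 2, 3, 4].

Facet areas (half cross-product norm):
  f1: (p3, p0, p1) → 44.4782
  f2: (p3, p2, p1) → 74.3366
  f3: (p3, p2, p0) → 73.4039
  f4: (p4, p0, p1) → 87.9507
  f5: (p4, p2, p1) → 110.8625
  f6: (p4, p2, p0) → 114.3809
Σ area = 505.413

Euler characteristic 5−9+6 = 2 ✓


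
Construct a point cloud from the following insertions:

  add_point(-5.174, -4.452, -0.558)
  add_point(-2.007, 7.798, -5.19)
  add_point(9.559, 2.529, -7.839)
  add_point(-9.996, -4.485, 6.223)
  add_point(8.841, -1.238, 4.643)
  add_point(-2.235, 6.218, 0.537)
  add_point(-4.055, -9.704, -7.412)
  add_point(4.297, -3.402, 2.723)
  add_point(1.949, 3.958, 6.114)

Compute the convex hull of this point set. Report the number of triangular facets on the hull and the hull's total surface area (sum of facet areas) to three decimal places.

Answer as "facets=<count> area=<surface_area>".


8 of the 9 inputs are extreme points: [1, 2, 3, 4, 5, 6, 7, 8].

Triangle areas on the boundary:
  f1: (p6, p1, p3) → 128.8299
  f2: (p6, p1, p2) → 109.1239
  f3: (p8, p1, p2) → 79.6268
  f4: (p5, p1, p3) → 34.2602
  f5: (p5, p8, p3) → 51.4217
  f6: (p5, p8, p1) → 13.2719
  f7: (p4, p6, p2) → 115.5473
  f8: (p4, p8, p2) → 57.1344
  f9: (p4, p8, p3) → 61.0592
  f10: (p7, p6, p3) → 97.4228
  f11: (p7, p4, p3) → 25.7322
  f12: (p7, p4, p6) → 16.6531
Σ area = 790.083

Euler: V−E+F = 8−18+12 = 2.

facets=12 area=790.083


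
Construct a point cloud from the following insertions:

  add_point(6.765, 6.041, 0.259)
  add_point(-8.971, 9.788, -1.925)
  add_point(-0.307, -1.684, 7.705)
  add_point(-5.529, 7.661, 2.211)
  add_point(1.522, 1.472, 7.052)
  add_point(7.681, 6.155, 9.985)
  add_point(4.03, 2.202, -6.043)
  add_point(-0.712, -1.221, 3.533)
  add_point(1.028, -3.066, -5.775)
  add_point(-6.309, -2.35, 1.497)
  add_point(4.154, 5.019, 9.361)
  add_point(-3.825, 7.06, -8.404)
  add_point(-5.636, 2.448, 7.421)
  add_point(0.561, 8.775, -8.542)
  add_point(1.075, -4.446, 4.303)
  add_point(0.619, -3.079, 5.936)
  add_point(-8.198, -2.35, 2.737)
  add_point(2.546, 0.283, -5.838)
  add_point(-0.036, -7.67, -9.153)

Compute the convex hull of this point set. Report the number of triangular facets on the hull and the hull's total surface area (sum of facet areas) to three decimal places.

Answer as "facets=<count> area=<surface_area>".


Hull vertices (14/19): indices [0, 1, 2, 3, 5, 6, 10, 11, 12, 13, 14, 15, 16, 18].

Triangle areas on the boundary:
  f1: (p0, p18, p5) → 72.3638
  f2: (p16, p18, p1) → 99.8140
  f3: (p13, p5, p1) → 113.6510
  f4: (p13, p0, p5) → 29.6006
  f5: (p12, p16, p1) → 43.4655
  f6: (p14, p18, p5) → 74.7784
  f7: (p14, p16, p18) → 65.7313
  f8: (p11, p18, p1) → 57.9568
  f9: (p11, p13, p1) → 18.2474
  f10: (p11, p13, p18) → 35.6174
  f11: (p6, p0, p18) → 27.1581
  f12: (p6, p13, p18) → 37.9245
  f13: (p6, p13, p0) → 30.8540
  f14: (p3, p5, p1) → 18.7649
  f15: (p3, p12, p1) → 13.9431
  f16: (p3, p12, p5) → 51.6825
  f17: (p2, p12, p16) → 24.1019
  f18: (p2, p14, p16) → 21.1167
  f19: (p10, p12, p5) → 1.1307
  f20: (p10, p2, p5) → 9.4819
  f21: (p10, p2, p12) → 27.6866
  f22: (p15, p14, p5) → 10.7506
  f23: (p15, p2, p5) → 13.3851
  f24: (p15, p2, p14) → 0.4780
Σ area = 899.685

Euler: V−E+F = 14−36+24 = 2.

facets=24 area=899.685
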